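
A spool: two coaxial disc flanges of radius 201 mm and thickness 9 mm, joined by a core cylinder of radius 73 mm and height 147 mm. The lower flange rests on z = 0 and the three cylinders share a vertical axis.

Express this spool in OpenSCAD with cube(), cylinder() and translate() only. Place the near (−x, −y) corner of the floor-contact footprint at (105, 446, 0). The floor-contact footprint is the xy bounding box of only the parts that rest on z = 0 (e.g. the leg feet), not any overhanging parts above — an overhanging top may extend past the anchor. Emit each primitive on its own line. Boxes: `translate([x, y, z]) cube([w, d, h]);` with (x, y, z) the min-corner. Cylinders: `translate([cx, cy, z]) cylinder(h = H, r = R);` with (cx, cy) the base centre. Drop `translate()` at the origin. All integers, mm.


translate([306, 647, 0]) cylinder(h = 9, r = 201);
translate([306, 647, 9]) cylinder(h = 147, r = 73);
translate([306, 647, 156]) cylinder(h = 9, r = 201);


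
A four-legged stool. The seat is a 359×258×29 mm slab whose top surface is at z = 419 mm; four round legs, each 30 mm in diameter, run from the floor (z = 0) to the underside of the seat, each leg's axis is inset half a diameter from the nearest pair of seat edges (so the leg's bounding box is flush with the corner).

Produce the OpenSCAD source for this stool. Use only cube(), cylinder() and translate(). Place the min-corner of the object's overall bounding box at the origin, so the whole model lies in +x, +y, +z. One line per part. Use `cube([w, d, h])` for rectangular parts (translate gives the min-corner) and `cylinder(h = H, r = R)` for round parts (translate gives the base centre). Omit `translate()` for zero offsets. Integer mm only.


translate([0, 0, 390]) cube([359, 258, 29]);
translate([15, 15, 0]) cylinder(h = 390, r = 15);
translate([344, 15, 0]) cylinder(h = 390, r = 15);
translate([15, 243, 0]) cylinder(h = 390, r = 15);
translate([344, 243, 0]) cylinder(h = 390, r = 15);


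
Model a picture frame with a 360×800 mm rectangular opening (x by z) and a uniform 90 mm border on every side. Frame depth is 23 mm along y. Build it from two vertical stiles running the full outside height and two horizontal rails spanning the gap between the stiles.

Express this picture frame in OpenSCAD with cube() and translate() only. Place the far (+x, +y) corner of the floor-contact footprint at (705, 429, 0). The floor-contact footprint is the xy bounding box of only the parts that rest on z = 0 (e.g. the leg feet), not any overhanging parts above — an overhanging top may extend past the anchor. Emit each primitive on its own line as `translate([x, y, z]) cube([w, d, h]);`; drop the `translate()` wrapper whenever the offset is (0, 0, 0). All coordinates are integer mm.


translate([165, 406, 0]) cube([90, 23, 980]);
translate([615, 406, 0]) cube([90, 23, 980]);
translate([255, 406, 0]) cube([360, 23, 90]);
translate([255, 406, 890]) cube([360, 23, 90]);


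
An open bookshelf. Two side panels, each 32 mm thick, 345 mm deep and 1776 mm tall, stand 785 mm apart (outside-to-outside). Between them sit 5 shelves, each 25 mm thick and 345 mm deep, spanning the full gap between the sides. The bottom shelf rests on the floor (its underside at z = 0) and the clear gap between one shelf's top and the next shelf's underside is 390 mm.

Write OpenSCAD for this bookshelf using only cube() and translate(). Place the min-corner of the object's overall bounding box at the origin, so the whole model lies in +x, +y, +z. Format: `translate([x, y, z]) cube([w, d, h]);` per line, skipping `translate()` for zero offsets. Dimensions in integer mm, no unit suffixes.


cube([32, 345, 1776]);
translate([753, 0, 0]) cube([32, 345, 1776]);
translate([32, 0, 0]) cube([721, 345, 25]);
translate([32, 0, 415]) cube([721, 345, 25]);
translate([32, 0, 830]) cube([721, 345, 25]);
translate([32, 0, 1245]) cube([721, 345, 25]);
translate([32, 0, 1660]) cube([721, 345, 25]);


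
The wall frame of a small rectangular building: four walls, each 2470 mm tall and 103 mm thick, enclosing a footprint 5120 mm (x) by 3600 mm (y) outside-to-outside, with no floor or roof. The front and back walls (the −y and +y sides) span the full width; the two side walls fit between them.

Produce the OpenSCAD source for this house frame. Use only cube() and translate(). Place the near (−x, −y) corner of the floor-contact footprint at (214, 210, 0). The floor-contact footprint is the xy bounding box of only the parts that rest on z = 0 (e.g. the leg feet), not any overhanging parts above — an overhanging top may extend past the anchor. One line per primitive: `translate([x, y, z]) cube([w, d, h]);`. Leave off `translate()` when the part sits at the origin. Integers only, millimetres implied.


translate([214, 210, 0]) cube([5120, 103, 2470]);
translate([214, 3707, 0]) cube([5120, 103, 2470]);
translate([214, 313, 0]) cube([103, 3394, 2470]);
translate([5231, 313, 0]) cube([103, 3394, 2470]);


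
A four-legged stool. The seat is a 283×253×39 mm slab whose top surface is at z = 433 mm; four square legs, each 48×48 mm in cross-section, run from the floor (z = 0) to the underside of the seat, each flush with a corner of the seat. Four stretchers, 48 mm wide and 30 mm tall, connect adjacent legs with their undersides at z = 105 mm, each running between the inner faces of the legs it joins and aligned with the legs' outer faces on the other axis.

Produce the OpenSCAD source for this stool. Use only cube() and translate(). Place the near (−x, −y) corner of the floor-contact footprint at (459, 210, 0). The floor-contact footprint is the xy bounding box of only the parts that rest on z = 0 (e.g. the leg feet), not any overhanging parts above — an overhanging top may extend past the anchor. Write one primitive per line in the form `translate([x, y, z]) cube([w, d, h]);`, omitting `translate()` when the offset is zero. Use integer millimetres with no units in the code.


translate([459, 210, 394]) cube([283, 253, 39]);
translate([459, 210, 0]) cube([48, 48, 394]);
translate([694, 210, 0]) cube([48, 48, 394]);
translate([459, 415, 0]) cube([48, 48, 394]);
translate([694, 415, 0]) cube([48, 48, 394]);
translate([507, 210, 105]) cube([187, 48, 30]);
translate([507, 415, 105]) cube([187, 48, 30]);
translate([459, 258, 105]) cube([48, 157, 30]);
translate([694, 258, 105]) cube([48, 157, 30]);


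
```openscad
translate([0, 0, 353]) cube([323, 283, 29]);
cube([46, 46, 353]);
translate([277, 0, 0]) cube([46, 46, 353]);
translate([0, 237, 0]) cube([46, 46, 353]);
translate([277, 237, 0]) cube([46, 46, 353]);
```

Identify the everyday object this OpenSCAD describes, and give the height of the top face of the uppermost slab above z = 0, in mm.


A stool. The seat height is 382 mm.

A 323×283×29 slab at z = 353 on four corner posts — a stool. The seat top is 353 + 29 = 382 mm.


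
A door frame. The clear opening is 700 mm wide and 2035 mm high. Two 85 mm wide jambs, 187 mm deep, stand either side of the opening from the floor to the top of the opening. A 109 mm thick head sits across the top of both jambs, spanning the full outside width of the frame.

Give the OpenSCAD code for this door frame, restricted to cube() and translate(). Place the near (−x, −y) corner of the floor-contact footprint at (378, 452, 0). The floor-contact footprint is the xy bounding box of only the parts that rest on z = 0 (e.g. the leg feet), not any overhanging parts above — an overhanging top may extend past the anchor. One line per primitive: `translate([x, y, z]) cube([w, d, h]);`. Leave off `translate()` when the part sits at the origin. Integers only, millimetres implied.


translate([378, 452, 0]) cube([85, 187, 2035]);
translate([1163, 452, 0]) cube([85, 187, 2035]);
translate([378, 452, 2035]) cube([870, 187, 109]);


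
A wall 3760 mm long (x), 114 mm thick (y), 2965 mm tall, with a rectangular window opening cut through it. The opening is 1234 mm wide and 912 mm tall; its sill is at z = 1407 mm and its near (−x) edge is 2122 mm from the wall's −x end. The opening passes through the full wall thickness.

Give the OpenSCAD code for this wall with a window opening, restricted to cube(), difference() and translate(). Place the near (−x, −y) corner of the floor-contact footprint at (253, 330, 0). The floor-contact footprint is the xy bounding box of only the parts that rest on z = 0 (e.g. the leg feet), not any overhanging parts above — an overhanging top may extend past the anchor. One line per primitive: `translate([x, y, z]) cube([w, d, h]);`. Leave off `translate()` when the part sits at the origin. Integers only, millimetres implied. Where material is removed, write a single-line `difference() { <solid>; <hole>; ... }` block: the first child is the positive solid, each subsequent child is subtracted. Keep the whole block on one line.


difference() { translate([253, 330, 0]) cube([3760, 114, 2965]); translate([2375, 330, 1407]) cube([1234, 114, 912]); }


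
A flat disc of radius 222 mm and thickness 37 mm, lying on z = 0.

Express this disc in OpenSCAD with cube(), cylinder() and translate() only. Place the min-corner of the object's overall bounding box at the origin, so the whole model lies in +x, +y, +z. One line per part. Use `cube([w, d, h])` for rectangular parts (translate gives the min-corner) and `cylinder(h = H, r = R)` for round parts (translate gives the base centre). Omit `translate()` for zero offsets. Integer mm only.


translate([222, 222, 0]) cylinder(h = 37, r = 222);


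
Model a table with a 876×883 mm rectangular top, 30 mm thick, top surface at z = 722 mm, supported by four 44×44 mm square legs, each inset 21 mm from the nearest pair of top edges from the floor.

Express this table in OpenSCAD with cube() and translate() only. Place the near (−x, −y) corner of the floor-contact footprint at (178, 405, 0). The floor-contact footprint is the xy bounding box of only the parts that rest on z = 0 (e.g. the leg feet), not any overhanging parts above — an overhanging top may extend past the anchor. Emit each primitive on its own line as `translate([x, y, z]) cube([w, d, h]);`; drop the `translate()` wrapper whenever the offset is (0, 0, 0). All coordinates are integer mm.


// leg_h = 722 - 30 = 692
translate([157, 384, 692]) cube([876, 883, 30]);
translate([178, 405, 0]) cube([44, 44, 692]);
translate([968, 405, 0]) cube([44, 44, 692]);
translate([178, 1202, 0]) cube([44, 44, 692]);
translate([968, 1202, 0]) cube([44, 44, 692]);


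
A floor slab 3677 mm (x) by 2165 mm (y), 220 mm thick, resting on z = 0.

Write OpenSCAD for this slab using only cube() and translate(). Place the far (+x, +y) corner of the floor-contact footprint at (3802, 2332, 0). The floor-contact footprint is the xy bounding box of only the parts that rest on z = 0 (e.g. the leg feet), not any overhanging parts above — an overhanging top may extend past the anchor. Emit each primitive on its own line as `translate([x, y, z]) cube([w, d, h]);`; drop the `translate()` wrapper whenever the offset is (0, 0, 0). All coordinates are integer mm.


translate([125, 167, 0]) cube([3677, 2165, 220]);


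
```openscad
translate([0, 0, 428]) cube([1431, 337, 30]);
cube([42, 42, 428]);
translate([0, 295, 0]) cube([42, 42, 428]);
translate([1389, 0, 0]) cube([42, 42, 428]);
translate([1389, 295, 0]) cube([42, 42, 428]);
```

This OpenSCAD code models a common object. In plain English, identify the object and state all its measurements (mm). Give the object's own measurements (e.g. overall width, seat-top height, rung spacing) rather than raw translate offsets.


A long wooden bench with a 1431 mm (x) × 337 mm (y) seat, 30 mm thick, its top surface 458 mm above the floor. Four 42 mm square legs at the seat corners, flush with the edges, run from z = 0 to the seat underside.


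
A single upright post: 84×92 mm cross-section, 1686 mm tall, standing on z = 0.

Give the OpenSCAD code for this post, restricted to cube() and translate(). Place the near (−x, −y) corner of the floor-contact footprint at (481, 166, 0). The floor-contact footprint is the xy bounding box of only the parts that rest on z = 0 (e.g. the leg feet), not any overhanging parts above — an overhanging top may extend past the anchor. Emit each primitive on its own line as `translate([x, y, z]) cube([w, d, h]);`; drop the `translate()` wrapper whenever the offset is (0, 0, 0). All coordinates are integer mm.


translate([481, 166, 0]) cube([84, 92, 1686]);


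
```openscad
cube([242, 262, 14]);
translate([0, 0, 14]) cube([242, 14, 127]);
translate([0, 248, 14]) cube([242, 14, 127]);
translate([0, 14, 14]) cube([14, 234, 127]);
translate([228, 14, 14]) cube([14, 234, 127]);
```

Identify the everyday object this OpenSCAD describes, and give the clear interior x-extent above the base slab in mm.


An open box. The internal width is 214 mm.

A 242×262 base slab with four walls standing on it — an open box. The base is 242 mm wide and the walls are 14 mm thick, so the internal width is 242 − 2 × 14 = 214 mm.


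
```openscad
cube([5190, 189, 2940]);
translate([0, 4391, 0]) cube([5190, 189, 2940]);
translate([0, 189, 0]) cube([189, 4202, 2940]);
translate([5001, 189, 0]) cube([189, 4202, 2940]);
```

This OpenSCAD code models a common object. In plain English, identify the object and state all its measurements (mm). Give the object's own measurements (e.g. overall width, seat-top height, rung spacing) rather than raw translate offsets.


The wall frame of a small rectangular building: four walls, each 2940 mm tall and 189 mm thick, enclosing a footprint 5190 mm (x) by 4580 mm (y) outside-to-outside, with no floor or roof. The front and back walls (the −y and +y sides) span the full width; the two side walls fit between them.


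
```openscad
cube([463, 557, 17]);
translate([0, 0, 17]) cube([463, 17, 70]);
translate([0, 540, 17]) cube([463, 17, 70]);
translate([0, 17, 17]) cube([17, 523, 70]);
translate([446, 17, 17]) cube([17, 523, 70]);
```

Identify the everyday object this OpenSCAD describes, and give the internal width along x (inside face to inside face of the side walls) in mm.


An open box. The internal width is 429 mm.

A 463×557 base slab with four walls standing on it — an open box. The base is 463 mm wide and the walls are 17 mm thick, so the internal width is 463 − 2 × 17 = 429 mm.


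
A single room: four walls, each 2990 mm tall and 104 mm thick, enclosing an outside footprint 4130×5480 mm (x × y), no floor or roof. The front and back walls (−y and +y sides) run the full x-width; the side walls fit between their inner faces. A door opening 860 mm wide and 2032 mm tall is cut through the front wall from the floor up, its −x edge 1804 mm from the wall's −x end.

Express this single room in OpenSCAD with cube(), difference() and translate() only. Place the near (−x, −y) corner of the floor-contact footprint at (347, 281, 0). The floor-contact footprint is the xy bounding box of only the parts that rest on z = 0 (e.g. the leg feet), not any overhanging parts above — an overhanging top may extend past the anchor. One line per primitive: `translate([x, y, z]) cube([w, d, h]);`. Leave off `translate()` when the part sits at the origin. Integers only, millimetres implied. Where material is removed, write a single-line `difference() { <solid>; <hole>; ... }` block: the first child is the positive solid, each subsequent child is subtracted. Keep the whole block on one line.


difference() { translate([347, 281, 0]) cube([4130, 104, 2990]); translate([2151, 281, 0]) cube([860, 104, 2032]); }
translate([347, 5657, 0]) cube([4130, 104, 2990]);
translate([347, 385, 0]) cube([104, 5272, 2990]);
translate([4373, 385, 0]) cube([104, 5272, 2990]);


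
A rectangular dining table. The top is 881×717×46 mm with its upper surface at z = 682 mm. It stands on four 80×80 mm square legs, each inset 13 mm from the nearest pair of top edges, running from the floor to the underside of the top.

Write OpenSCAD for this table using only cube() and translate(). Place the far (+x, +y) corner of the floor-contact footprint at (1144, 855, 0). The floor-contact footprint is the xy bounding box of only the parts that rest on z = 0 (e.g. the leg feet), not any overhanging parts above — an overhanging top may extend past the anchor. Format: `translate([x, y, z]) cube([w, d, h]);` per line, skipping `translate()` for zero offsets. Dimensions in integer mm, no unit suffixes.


translate([276, 151, 636]) cube([881, 717, 46]);
translate([289, 164, 0]) cube([80, 80, 636]);
translate([1064, 164, 0]) cube([80, 80, 636]);
translate([289, 775, 0]) cube([80, 80, 636]);
translate([1064, 775, 0]) cube([80, 80, 636]);


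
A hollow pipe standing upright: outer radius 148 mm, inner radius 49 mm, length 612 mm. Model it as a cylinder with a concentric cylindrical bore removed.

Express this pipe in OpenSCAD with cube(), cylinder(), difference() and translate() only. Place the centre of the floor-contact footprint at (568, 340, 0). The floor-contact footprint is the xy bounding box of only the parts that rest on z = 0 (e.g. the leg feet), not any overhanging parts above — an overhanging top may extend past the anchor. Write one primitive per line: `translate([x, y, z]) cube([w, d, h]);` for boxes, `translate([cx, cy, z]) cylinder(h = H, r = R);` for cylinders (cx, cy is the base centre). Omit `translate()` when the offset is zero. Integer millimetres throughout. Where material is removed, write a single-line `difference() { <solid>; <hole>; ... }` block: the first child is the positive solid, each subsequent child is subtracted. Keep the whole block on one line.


difference() { translate([568, 340, 0]) cylinder(h = 612, r = 148); translate([568, 340, 0]) cylinder(h = 612, r = 49); }


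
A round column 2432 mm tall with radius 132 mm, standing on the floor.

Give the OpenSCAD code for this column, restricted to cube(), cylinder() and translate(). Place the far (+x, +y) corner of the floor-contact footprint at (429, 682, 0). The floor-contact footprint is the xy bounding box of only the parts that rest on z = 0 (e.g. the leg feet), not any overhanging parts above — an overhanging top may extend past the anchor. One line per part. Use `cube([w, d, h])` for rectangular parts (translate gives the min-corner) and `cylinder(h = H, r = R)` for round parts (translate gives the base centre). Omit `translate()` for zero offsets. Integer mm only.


translate([297, 550, 0]) cylinder(h = 2432, r = 132);


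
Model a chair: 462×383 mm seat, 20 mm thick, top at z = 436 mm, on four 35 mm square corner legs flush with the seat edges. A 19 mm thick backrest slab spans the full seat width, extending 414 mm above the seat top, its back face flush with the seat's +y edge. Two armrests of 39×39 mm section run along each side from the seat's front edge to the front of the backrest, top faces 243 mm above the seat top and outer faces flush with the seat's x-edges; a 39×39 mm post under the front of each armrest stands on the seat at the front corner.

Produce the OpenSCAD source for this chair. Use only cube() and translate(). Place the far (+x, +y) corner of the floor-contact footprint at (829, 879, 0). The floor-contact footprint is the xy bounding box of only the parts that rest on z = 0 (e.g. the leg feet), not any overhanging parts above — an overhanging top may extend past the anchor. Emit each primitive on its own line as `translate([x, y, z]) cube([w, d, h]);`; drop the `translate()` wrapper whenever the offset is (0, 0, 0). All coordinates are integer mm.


translate([367, 496, 416]) cube([462, 383, 20]);
translate([367, 496, 0]) cube([35, 35, 416]);
translate([794, 496, 0]) cube([35, 35, 416]);
translate([367, 844, 0]) cube([35, 35, 416]);
translate([794, 844, 0]) cube([35, 35, 416]);
translate([367, 860, 436]) cube([462, 19, 414]);
translate([367, 496, 640]) cube([39, 364, 39]);
translate([790, 496, 640]) cube([39, 364, 39]);
translate([367, 496, 436]) cube([39, 39, 204]);
translate([790, 496, 436]) cube([39, 39, 204]);


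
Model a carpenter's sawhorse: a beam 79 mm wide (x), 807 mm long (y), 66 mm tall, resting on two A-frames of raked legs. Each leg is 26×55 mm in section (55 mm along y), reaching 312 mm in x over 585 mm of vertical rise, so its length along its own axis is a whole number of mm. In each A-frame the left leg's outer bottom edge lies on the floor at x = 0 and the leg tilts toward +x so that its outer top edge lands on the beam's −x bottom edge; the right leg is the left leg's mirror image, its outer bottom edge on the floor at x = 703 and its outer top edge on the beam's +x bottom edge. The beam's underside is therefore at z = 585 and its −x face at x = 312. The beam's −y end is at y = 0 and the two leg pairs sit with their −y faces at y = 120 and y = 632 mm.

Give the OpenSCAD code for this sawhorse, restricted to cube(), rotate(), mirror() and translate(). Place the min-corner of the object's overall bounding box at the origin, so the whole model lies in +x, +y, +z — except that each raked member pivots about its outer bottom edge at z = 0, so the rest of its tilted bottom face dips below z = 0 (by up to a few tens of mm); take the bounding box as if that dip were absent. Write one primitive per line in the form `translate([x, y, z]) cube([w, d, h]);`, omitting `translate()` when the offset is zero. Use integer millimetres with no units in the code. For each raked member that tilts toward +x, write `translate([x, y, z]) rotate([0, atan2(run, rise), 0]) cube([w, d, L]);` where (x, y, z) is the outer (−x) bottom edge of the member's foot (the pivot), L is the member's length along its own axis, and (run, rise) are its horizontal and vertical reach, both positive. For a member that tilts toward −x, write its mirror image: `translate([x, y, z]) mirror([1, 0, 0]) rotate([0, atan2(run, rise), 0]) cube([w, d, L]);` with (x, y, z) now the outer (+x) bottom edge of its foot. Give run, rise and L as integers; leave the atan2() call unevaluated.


translate([312, 0, 585]) cube([79, 807, 66]);
translate([0, 120, 0]) rotate([0, atan2(312, 585), 0]) cube([26, 55, 663]);
translate([703, 120, 0]) mirror([1, 0, 0]) rotate([0, atan2(312, 585), 0]) cube([26, 55, 663]);
translate([0, 632, 0]) rotate([0, atan2(312, 585), 0]) cube([26, 55, 663]);
translate([703, 632, 0]) mirror([1, 0, 0]) rotate([0, atan2(312, 585), 0]) cube([26, 55, 663]);


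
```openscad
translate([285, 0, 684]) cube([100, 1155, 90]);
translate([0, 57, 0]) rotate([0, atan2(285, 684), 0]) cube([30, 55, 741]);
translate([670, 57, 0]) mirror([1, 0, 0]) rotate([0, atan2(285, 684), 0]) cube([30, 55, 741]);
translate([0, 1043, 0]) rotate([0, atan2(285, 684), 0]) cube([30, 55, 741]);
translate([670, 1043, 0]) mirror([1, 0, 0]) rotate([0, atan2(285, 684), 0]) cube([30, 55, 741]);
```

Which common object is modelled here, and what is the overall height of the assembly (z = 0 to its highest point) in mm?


A sawhorse. The overall height is 774 mm.

A beam across two mirrored pairs of raked legs — a sawhorse. The beam's underside is at z = 684 (matching the legs' vertical rise in atan2(285, 684)) and the beam is 90 mm tall, so its top is at 684 + 90 = 774 mm. The raked legs top out at the beam's underside, so that is the highest point.


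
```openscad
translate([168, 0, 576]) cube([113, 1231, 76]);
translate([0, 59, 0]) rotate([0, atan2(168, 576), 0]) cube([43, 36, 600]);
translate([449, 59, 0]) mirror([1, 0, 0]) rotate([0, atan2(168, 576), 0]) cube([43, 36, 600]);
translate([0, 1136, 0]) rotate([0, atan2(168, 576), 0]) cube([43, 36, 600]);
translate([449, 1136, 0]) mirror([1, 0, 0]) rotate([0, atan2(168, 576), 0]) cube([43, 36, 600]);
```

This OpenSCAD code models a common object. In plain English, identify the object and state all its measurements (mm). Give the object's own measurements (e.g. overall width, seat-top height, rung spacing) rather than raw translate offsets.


A sawhorse. A 113×1231×76 mm beam (x, y, z) sits on two A-frame leg pairs. Each pair is two raked legs of 43×36 mm section (36 mm along y) splaying symmetrically in x. Each leg rises 576 mm vertically over 168 mm of horizontal reach and is 600 mm long along its own axis. Every leg's outer bottom edge rests on the floor and its outer top edge meets a bottom edge of the beam — the left legs (tilting toward +x) meet the beam's −x bottom edge, the right legs (their mirror images, tilting toward −x) meet its +x bottom edge — so the leg tops tuck under the beam, the beam's underside is 576 mm above the floor, and the feet are 449 mm apart outside-to-outside with the beam centred between them. The two leg pairs are set in 59 mm from either end of the beam.


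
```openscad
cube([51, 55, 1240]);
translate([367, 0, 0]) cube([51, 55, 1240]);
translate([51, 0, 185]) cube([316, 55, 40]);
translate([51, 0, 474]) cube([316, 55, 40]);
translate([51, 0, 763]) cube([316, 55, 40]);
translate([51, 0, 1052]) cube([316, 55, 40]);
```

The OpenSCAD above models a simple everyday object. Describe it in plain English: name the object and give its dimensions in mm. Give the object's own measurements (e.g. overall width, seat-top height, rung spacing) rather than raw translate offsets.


A straight ladder. Two 51×55 mm vertical rails, 1240 mm tall, stand 418 mm apart (outside-to-outside) with their front faces coplanar on the −y side. 4 rungs, each 55 mm deep and 40 mm tall, span between the inner faces of the rails, front faces flush with the rails. The lowest rung's underside is at z = 185 mm and rungs are spaced 289 mm apart (underside to underside).


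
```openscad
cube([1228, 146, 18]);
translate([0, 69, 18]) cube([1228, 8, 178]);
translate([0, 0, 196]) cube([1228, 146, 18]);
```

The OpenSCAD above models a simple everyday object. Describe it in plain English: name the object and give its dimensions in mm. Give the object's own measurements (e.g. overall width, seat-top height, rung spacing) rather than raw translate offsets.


An I-beam lying along x, 1228 mm long. Overall section height 214 mm. Two flanges 146 mm wide (y) and 18 mm thick, one on the floor and one at the top; a web 8 mm thick runs between them, centred on the flange width.


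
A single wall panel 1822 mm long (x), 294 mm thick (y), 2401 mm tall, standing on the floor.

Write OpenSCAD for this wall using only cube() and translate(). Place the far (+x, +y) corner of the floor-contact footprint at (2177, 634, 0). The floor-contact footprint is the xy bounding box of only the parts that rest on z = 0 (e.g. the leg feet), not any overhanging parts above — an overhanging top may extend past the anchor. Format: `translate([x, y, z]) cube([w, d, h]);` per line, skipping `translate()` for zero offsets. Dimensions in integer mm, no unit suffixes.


translate([355, 340, 0]) cube([1822, 294, 2401]);


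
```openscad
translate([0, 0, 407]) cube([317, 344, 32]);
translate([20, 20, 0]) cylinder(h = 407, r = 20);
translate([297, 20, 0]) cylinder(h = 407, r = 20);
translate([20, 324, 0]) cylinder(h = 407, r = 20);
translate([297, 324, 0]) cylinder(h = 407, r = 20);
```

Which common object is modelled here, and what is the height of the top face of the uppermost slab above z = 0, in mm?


A stool. The seat height is 439 mm.

A 317×344×32 slab at z = 407 on four corner cylinders — a stool. The seat top is 407 + 32 = 439 mm.


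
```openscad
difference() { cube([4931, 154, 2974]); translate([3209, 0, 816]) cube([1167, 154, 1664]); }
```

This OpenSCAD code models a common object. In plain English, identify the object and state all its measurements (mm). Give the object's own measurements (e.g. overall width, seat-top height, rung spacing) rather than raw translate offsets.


A wall 4931 mm long (x), 154 mm thick (y), 2974 mm tall, with a rectangular window opening cut through it. The opening is 1167 mm wide and 1664 mm tall; its sill is at z = 816 mm and its near (−x) edge is 3209 mm from the wall's −x end. The opening passes through the full wall thickness.


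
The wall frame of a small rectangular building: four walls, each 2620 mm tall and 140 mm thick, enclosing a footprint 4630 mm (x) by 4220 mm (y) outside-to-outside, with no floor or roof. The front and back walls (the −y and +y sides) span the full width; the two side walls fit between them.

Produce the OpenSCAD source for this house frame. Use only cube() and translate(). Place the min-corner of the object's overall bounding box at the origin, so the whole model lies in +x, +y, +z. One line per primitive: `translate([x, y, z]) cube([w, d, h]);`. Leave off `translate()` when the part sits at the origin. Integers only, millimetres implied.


cube([4630, 140, 2620]);
translate([0, 4080, 0]) cube([4630, 140, 2620]);
translate([0, 140, 0]) cube([140, 3940, 2620]);
translate([4490, 140, 0]) cube([140, 3940, 2620]);


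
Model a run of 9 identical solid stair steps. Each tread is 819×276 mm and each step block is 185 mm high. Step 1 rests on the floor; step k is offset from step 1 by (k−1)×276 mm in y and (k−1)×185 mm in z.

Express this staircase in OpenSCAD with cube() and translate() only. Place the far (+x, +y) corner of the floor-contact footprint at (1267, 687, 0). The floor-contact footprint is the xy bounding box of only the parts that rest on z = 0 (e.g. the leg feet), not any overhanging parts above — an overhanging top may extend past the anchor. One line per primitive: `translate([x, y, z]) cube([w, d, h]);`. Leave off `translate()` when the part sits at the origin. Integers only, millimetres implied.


translate([448, 411, 0]) cube([819, 276, 185]);
translate([448, 687, 185]) cube([819, 276, 185]);
translate([448, 963, 370]) cube([819, 276, 185]);
translate([448, 1239, 555]) cube([819, 276, 185]);
translate([448, 1515, 740]) cube([819, 276, 185]);
translate([448, 1791, 925]) cube([819, 276, 185]);
translate([448, 2067, 1110]) cube([819, 276, 185]);
translate([448, 2343, 1295]) cube([819, 276, 185]);
translate([448, 2619, 1480]) cube([819, 276, 185]);


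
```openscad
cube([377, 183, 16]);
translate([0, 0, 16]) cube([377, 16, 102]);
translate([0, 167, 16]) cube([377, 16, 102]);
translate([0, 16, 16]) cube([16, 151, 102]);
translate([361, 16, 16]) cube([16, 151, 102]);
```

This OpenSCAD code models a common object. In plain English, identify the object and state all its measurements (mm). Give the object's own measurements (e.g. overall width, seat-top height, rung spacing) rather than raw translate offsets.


An open-topped rectangular box: outside dimensions 377×183×118 mm, with a uniform wall and base thickness of 16 mm. The base is a full 377×183 slab on the floor; four walls sit on top of the base. The front and back walls (the −y and +y sides) span the full width; the two side walls fit between them.


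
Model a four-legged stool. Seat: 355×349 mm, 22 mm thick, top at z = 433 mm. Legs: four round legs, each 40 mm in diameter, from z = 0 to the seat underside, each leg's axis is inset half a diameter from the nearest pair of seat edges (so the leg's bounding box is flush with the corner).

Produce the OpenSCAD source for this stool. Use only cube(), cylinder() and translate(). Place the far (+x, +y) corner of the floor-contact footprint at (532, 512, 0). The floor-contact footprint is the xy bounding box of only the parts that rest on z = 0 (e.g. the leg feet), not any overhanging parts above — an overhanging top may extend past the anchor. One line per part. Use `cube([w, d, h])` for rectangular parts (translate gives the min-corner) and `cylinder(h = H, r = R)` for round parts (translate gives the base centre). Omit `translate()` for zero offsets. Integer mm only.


translate([177, 163, 411]) cube([355, 349, 22]);
translate([197, 183, 0]) cylinder(h = 411, r = 20);
translate([512, 183, 0]) cylinder(h = 411, r = 20);
translate([197, 492, 0]) cylinder(h = 411, r = 20);
translate([512, 492, 0]) cylinder(h = 411, r = 20);


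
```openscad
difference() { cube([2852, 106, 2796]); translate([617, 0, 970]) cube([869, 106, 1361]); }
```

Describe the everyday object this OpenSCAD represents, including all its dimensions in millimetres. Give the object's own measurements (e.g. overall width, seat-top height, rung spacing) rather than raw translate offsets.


A wall 2852 mm long (x), 106 mm thick (y), 2796 mm tall, with a rectangular window opening cut through it. The opening is 869 mm wide and 1361 mm tall; its sill is at z = 970 mm and its near (−x) edge is 617 mm from the wall's −x end. The opening passes through the full wall thickness.


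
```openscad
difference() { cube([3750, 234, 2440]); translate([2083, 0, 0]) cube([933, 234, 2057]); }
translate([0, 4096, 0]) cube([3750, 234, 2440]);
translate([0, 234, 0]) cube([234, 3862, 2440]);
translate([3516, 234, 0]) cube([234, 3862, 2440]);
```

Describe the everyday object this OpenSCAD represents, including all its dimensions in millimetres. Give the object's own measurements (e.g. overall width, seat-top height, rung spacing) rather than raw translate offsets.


A single room: four walls, each 2440 mm tall and 234 mm thick, enclosing an outside footprint 3750×4330 mm (x × y), no floor or roof. The front and back walls (−y and +y sides) run the full x-width; the side walls fit between their inner faces. A door opening 933 mm wide and 2057 mm tall is cut through the front wall from the floor up, its −x edge 2083 mm from the wall's −x end.


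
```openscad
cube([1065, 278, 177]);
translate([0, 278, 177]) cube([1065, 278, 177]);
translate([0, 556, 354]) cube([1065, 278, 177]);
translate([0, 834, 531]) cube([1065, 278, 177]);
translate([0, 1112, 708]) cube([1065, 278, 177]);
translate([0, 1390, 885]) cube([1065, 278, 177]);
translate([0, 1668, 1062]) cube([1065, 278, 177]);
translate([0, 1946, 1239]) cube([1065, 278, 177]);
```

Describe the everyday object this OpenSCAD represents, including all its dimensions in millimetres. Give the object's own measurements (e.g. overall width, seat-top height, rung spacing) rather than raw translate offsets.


A straight staircase of 8 solid steps. Each step is 1065 mm wide (x), 278 mm deep (y, the going) and 177 mm tall (the rise). The first step rests on the floor; each subsequent step sits one going further in +y and one rise higher in +z, directly behind and above the previous step with no overlap.


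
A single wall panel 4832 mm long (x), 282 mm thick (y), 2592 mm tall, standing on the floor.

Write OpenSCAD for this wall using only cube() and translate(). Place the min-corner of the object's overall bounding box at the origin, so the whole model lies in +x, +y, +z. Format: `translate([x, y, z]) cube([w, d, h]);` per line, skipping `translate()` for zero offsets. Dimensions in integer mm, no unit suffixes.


cube([4832, 282, 2592]);


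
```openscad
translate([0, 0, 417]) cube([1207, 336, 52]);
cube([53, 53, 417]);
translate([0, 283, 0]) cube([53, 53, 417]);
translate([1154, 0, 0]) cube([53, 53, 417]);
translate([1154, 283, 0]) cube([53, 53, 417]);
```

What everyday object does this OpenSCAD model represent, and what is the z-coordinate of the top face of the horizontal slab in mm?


A bench. The seat-top height is 469 mm.

A long slab on four corner posts — a bench. The slab sits at z = 417 with thickness 52, so the top is 417 + 52 = 469 mm.


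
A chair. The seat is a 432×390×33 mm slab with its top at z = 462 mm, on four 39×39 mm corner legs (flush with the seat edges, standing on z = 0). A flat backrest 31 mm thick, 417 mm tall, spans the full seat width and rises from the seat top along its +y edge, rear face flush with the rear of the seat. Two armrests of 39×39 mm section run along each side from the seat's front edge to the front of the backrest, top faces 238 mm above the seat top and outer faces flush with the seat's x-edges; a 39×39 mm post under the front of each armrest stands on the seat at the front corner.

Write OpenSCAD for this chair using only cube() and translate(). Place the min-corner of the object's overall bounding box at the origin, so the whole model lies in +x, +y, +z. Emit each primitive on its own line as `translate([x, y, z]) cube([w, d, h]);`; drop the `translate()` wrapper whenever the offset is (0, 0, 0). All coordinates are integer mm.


translate([0, 0, 429]) cube([432, 390, 33]);
cube([39, 39, 429]);
translate([393, 0, 0]) cube([39, 39, 429]);
translate([0, 351, 0]) cube([39, 39, 429]);
translate([393, 351, 0]) cube([39, 39, 429]);
translate([0, 359, 462]) cube([432, 31, 417]);
translate([0, 0, 661]) cube([39, 359, 39]);
translate([393, 0, 661]) cube([39, 359, 39]);
translate([0, 0, 462]) cube([39, 39, 199]);
translate([393, 0, 462]) cube([39, 39, 199]);


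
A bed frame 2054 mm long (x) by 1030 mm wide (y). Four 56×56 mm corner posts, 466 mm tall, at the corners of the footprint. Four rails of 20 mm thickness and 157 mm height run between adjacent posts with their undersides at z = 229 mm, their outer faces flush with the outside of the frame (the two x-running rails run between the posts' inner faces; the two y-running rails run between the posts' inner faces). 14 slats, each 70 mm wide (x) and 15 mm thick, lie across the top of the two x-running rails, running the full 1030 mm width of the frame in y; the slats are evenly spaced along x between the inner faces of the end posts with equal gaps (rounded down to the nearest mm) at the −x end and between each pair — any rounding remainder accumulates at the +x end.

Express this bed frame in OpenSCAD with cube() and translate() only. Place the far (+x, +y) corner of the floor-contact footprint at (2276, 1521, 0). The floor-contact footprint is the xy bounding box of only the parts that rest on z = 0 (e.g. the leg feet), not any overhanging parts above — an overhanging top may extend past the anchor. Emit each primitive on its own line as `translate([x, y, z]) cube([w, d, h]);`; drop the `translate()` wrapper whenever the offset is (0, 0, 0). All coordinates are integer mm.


translate([222, 491, 0]) cube([56, 56, 466]);
translate([222, 1465, 0]) cube([56, 56, 466]);
translate([2220, 491, 0]) cube([56, 56, 466]);
translate([2220, 1465, 0]) cube([56, 56, 466]);
translate([278, 491, 229]) cube([1942, 20, 157]);
translate([278, 1501, 229]) cube([1942, 20, 157]);
translate([222, 547, 229]) cube([20, 918, 157]);
translate([2256, 547, 229]) cube([20, 918, 157]);
translate([342, 491, 386]) cube([70, 1030, 15]);
translate([476, 491, 386]) cube([70, 1030, 15]);
translate([610, 491, 386]) cube([70, 1030, 15]);
translate([744, 491, 386]) cube([70, 1030, 15]);
translate([878, 491, 386]) cube([70, 1030, 15]);
translate([1012, 491, 386]) cube([70, 1030, 15]);
translate([1146, 491, 386]) cube([70, 1030, 15]);
translate([1280, 491, 386]) cube([70, 1030, 15]);
translate([1414, 491, 386]) cube([70, 1030, 15]);
translate([1548, 491, 386]) cube([70, 1030, 15]);
translate([1682, 491, 386]) cube([70, 1030, 15]);
translate([1816, 491, 386]) cube([70, 1030, 15]);
translate([1950, 491, 386]) cube([70, 1030, 15]);
translate([2084, 491, 386]) cube([70, 1030, 15]);


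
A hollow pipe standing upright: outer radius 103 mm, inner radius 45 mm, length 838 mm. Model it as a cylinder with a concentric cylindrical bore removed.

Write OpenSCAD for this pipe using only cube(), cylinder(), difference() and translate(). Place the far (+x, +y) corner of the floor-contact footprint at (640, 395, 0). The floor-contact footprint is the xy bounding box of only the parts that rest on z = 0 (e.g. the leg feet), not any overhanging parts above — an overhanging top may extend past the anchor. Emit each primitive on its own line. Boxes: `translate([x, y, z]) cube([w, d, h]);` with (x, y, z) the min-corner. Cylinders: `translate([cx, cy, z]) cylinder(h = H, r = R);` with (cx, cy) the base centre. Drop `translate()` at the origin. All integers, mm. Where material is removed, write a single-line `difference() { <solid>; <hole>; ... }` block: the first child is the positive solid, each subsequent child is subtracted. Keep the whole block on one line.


difference() { translate([537, 292, 0]) cylinder(h = 838, r = 103); translate([537, 292, 0]) cylinder(h = 838, r = 45); }


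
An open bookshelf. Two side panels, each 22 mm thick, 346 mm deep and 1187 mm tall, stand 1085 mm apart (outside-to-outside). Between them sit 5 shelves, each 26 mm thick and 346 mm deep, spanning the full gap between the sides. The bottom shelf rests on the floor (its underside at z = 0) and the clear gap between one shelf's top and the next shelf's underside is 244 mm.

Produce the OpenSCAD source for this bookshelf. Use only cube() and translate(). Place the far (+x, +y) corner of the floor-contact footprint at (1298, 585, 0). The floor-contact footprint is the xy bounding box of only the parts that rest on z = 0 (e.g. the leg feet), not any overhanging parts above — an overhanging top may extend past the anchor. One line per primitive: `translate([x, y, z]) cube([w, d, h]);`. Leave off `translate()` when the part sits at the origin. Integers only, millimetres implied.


translate([213, 239, 0]) cube([22, 346, 1187]);
translate([1276, 239, 0]) cube([22, 346, 1187]);
translate([235, 239, 0]) cube([1041, 346, 26]);
translate([235, 239, 270]) cube([1041, 346, 26]);
translate([235, 239, 540]) cube([1041, 346, 26]);
translate([235, 239, 810]) cube([1041, 346, 26]);
translate([235, 239, 1080]) cube([1041, 346, 26]);
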